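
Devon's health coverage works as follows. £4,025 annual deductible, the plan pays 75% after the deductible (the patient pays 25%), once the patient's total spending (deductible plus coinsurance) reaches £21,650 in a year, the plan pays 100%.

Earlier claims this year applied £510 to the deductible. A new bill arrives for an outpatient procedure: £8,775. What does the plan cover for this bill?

£510 of the £4,025 deductible is already met, leaving £3,515.
After the £3,515 deductible portion, £8,775 − £3,515 = £5,260 is subject to coinsurance.
Patient's 25% share of £5,260 is £1,315.
So the patient owes £3,515 + £1,315 = £4,830 before any cap.
Total out-of-pocket so far would be £510 + £4,830 = £5,340, below the £21,650 cap — no reduction.
Insurer pays the balance: £8,775 − £4,830 = £3,945.

£3,945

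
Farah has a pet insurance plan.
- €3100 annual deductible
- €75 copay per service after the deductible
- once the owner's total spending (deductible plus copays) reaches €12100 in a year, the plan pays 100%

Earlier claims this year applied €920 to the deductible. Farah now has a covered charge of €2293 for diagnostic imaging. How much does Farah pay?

Deductible still to meet: €3100 − €920 = €2180.
That leaves €2293 − €2180 = €113 for the copay.
Copay on this service: €75.
Owner responsibility before any cap: €2180 + €75 = €2255.
Year-to-date out-of-pocket becomes €920 + €2255 = €3175, still under the €12100 maximum, so no cap applies.

€2255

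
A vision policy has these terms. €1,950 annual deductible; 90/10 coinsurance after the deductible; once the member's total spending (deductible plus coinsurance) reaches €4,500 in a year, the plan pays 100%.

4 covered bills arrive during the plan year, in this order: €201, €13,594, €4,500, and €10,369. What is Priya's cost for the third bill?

€450

Claim 1 — €201: fully absorbed by the deductible. Cost to member: €201. OOP to date €201.
Claim 2 — €13,594: €1,749 to deductible, leaving €11,845; coinsurance €11,845 × 10% = €1,184.50. Cost to member: €2,933.50. OOP to date €3,134.50.
Claim 3 — €4,500: deductible already satisfied, so member's share is 10% × €4,500 = €450. Cost to member: €450. OOP to date €3,584.50.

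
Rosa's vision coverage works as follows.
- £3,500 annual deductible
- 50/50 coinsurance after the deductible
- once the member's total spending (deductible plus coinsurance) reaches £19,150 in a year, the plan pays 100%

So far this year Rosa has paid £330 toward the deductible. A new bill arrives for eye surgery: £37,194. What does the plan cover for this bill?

Deductible still to meet: £3,500 − £330 = £3,170.
The remaining £34,024 (= £37,194 − £3,170) moves to coinsurance.
50% of £34,024 = £17,012 falls to the member.
Member responsibility before any cap: £3,170 + £17,012 = £20,182.
Adding £20,182 to the £330 already spent would give £20,512, which exceeds the £19,150 cap; the member pays just £19,150 − £330 = £18,820.
Insurer pays the balance: £37,194 − £18,820 = £18,374.

£18,374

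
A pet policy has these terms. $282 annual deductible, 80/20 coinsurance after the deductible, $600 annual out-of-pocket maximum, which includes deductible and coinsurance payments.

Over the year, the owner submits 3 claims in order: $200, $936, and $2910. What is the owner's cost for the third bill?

$147.20

#1 ($200): entire amount goes to the deductible. Owner pays $200; OOP now $200.
#2 ($936): $82 to deductible, leaving $854; 20% of $854 = $170.80. Owner owes $252.80 (running OOP $452.80).
#3 ($2910): 20% coinsurance on $2910 = $582. That would push OOP to $1034.80, over the $600 cap, so owner pays $600 − $452.80 = $147.20.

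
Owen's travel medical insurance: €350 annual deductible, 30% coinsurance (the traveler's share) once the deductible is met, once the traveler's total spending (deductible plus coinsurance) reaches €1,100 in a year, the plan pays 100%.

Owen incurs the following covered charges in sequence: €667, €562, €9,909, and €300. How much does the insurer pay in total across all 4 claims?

Claim 1 (€667): €350 to deductible, leaving €317; traveler's 30% is €95.10. Traveler owes €445.10 (running OOP €445.10). Insurer: €667 − €445.10 = €221.90.
Claim 2 (€562): deductible met; 30% of €562 = €168.60. Cost to traveler: €168.60. OOP to date €613.70. Insurer: €562 − €168.60 = €393.40.
Claim 3 (€9,909): 30% coinsurance on €9,909 = €2,972.70. That would push OOP to €3,586.40, over the €1,100 cap, so traveler pays €1,100 − €613.70 = €486.30. Plan pays €9,909 − €486.30 = €9,422.70.
Claim 4 (€300): 30% coinsurance on €300 = €90. That would push OOP to €1,190, over the €1,100 cap, so traveler pays €1,100 − €1,100 = €0. Insurer: €300 − €0 = €300.
Insurer total: €221.90 + €393.40 + €9,422.70 + €300 = €10,338.

€10,338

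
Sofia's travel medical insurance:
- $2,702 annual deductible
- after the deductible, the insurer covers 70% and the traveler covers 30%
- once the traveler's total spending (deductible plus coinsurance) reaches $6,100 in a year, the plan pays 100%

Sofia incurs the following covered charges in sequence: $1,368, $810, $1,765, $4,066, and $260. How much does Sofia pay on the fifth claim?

Bill 1, $1,368: fully absorbed by the deductible. Traveler pays $1,368; OOP now $1,368.
Bill 2, $810: fully absorbed by the deductible. Cost to traveler: $810. OOP to date $2,178.
Bill 3, $1,765: $524 to deductible, leaving $1,241; coinsurance $1,241 × 30% = $372.30. Traveler pays $896.30; OOP now $3,074.30.
Bill 4, $4,066: 30% coinsurance on $4,066 = $1,219.80. Traveler owes $1,219.80 (running OOP $4,294.10).
Bill 5, $260: 30% coinsurance on $260 = $78. Traveler owes $78 (running OOP $4,372.10).

$78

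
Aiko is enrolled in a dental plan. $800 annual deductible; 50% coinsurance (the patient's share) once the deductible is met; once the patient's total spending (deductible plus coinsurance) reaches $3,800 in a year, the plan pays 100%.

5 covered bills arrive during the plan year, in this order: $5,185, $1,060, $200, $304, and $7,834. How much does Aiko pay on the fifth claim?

#1 ($5,185): deductible takes $800, $4,385 remains; patient's 50% is $2,192.50. Patient owes $2,992.50 (running OOP $2,992.50).
#2 ($1,060): 50% coinsurance on $1,060 = $530. Patient pays $530; OOP now $3,522.50.
#3 ($200): 50% coinsurance on $200 = $100. Patient pays $100; OOP now $3,622.50.
#4 ($304): deductible met; 50% of $304 = $152. Patient pays $152; OOP now $3,774.50.
#5 ($7,834): deductible already satisfied, so patient's share is 50% × $7,834 = $3,917. That would push OOP to $7,691.50, over the $3,800 cap, so patient pays $3,800 − $3,774.50 = $25.50.

$25.50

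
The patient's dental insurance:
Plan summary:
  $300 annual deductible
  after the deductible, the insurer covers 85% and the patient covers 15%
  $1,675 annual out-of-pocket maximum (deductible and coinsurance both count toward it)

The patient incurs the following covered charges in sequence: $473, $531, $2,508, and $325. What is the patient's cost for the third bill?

Claim 1 ($473): $300 to deductible, leaving $173; 15% of $173 = $25.95. Cost to patient: $325.95. OOP to date $325.95.
Claim 2 ($531): deductible already satisfied, so patient's share is 15% × $531 = $79.65. Patient owes $79.65 (running OOP $405.60).
Claim 3 ($2,508): 15% coinsurance on $2,508 = $376.20. Cost to patient: $376.20. OOP to date $781.80.

$376.20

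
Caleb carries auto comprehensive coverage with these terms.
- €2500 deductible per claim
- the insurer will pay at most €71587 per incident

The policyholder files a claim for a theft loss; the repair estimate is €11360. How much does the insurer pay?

Subtract the deductible: €11360 − €2500 = €8860.
That's under the €71587 cap, so the insurer reimburses the full €8860.

€8860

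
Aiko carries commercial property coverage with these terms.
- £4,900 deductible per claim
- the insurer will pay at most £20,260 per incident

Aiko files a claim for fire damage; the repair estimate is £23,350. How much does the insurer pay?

£18,450

After the deductible, £23,350 − £4,900 = £18,450 remains.
That's under the £20,260 cap, so the insurer reimburses the full £18,450.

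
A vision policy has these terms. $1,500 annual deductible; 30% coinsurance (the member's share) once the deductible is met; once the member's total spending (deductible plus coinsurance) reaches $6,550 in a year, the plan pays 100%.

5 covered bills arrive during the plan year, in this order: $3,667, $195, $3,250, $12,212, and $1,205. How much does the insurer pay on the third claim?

Claim 1 ($3,667): $1,500 finishes the deductible; $2,167 goes to coinsurance; 30% of $2,167 = $650.10. Member owes $2,150.10 (running OOP $2,150.10). Plan pays $3,667 − $2,150.10 = $1,516.90.
Claim 2 ($195): deductible already satisfied, so member's share is 30% × $195 = $58.50. Member pays $58.50; OOP now $2,208.60. Plan pays $195 − $58.50 = $136.50.
Claim 3 ($3,250): 30% coinsurance on $3,250 = $975. Member owes $975 (running OOP $3,183.60). Plan pays $3,250 − $975 = $2,275.

$2,275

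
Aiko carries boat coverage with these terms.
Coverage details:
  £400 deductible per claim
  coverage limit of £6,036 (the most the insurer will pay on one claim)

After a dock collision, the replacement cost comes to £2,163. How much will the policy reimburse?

£1,763

After the deductible, £2,163 − £400 = £1,763 remains.
£1,763 is within the £6,036 limit, so the insurer pays £1,763.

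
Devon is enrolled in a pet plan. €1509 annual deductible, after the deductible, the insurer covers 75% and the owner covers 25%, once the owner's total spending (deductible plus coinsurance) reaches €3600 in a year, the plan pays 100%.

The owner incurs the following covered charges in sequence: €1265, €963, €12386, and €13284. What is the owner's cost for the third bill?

Claim 1 (€1265): entire amount goes to the deductible. Cost to owner: €1265. OOP to date €1265.
Claim 2 (€963): deductible takes €244, €719 remains; 25% of €719 = €179.75. Owner owes €423.75 (running OOP €1688.75).
Claim 3 (€12386): 25% coinsurance on €12386 = €3096.50. That would push OOP to €4785.25, over the €3600 cap, so owner pays €3600 − €1688.75 = €1911.25.

€1911.25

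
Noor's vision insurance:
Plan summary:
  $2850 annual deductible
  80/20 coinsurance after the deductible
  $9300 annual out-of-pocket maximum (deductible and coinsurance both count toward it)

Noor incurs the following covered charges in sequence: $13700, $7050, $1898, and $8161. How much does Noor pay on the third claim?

$379.60

#1 ($13700): $2850 to deductible, leaving $10850; coinsurance $10850 × 20% = $2170. Cost to member: $5020. OOP to date $5020.
#2 ($7050): deductible already satisfied, so member's share is 20% × $7050 = $1410. Member owes $1410 (running OOP $6430).
#3 ($1898): deductible already satisfied, so member's share is 20% × $1898 = $379.60. Member owes $379.60 (running OOP $6809.60).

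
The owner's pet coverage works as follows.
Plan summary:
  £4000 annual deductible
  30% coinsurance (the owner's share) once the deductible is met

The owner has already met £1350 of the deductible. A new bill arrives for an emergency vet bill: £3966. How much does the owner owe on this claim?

£1350 of the £4000 deductible is already met, leaving £2650.
After the £2650 deductible portion, £3966 − £2650 = £1316 is subject to coinsurance.
Coinsurance: £1316 × 30% = £394.80.
Owner responsibility: £2650 + £394.80 = £3044.80.

£3044.80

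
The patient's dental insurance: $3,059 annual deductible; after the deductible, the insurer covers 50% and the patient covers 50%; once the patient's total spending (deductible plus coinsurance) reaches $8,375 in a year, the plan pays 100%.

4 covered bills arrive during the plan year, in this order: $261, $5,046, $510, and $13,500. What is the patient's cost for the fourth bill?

Claim 1 — $261: entire amount goes to the deductible. Patient owes $261 (running OOP $261).
Claim 2 — $5,046: deductible takes $2,798, $2,248 remains; coinsurance $2,248 × 50% = $1,124. Patient pays $3,922; OOP now $4,183.
Claim 3 — $510: 50% coinsurance on $510 = $255. Patient pays $255; OOP now $4,438.
Claim 4 — $13,500: 50% coinsurance on $13,500 = $6,750. That would push OOP to $11,188, over the $8,375 cap, so patient pays $8,375 − $4,438 = $3,937.

$3,937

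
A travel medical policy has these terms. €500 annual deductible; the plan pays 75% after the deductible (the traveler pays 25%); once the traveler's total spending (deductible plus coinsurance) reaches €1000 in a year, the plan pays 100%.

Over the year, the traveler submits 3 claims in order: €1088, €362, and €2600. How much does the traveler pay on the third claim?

€262.50

Bill 1, €1088: €500 finishes the deductible; €588 goes to coinsurance; traveler's 25% is €147. Traveler pays €647; OOP now €647.
Bill 2, €362: 25% coinsurance on €362 = €90.50. Traveler pays €90.50; OOP now €737.50.
Bill 3, €2600: deductible met; 25% of €2600 = €650. That would push OOP to €1387.50, over the €1000 cap, so traveler pays €1000 − €737.50 = €262.50.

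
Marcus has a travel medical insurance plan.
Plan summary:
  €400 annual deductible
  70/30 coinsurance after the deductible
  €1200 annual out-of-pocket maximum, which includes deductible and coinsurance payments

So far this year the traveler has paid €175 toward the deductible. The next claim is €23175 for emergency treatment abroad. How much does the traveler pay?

Remaining deductible: €400 − €175 = €225.
After the €225 deductible portion, €23175 − €225 = €22950 is subject to coinsurance.
Coinsurance: €22950 × 30% = €6885.
So the traveler owes €225 + €6885 = €7110 before any cap.
That would bring total out-of-pocket to €7285, past the €1200 cap. The traveler is capped at €1200 − €175 = €1025 on this claim.

€1025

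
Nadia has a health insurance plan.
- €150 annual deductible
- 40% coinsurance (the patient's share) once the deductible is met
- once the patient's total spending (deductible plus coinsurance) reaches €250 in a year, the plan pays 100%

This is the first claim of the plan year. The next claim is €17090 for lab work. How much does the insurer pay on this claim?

€16840

The full €150 deductible is still open; €150 of this bill applies to it.
That leaves €17090 − €150 = €16940 for coinsurance.
Patient's 40% share of €16940 is €6776.
That puts the patient's cost at €150 + €6776 = €6926 before any cap.
Adding €6926 to the €0 already spent would give €6926, which exceeds the €250 cap; the patient pays just €250 − €0 = €250.
The insurer covers the remainder: €17090 − €250 = €16840.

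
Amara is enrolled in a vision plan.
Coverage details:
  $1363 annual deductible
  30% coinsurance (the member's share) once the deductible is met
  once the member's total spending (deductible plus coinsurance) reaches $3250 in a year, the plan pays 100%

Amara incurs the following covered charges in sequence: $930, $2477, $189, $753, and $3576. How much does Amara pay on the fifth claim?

$991.20

Bill 1, $930: all of it applies to the deductible. Member pays $930; OOP now $930.
Bill 2, $2477: $433 finishes the deductible; $2044 goes to coinsurance; coinsurance $2044 × 30% = $613.20. Member owes $1046.20 (running OOP $1976.20).
Bill 3, $189: 30% coinsurance on $189 = $56.70. Cost to member: $56.70. OOP to date $2032.90.
Bill 4, $753: deductible already satisfied, so member's share is 30% × $753 = $225.90. Member pays $225.90; OOP now $2258.80.
Bill 5, $3576: deductible met; 30% of $3576 = $1072.80. That would push OOP to $3331.60, over the $3250 cap, so member pays $3250 − $2258.80 = $991.20.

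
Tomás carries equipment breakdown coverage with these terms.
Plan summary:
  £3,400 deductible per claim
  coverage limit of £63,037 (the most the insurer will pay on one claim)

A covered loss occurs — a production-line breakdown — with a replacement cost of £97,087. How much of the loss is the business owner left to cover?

£34,050

After the deductible, £97,087 − £3,400 = £93,687 remains.
Since £93,687 > £63,037, the payout is capped at £63,037.
The business owner bears the rest of the original loss: £97,087 − £63,037 = £34,050.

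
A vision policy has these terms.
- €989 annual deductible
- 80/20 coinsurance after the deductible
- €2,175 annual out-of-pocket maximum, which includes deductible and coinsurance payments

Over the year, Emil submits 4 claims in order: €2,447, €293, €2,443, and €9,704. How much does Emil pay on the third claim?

Claim 1 — €2,447: €989 finishes the deductible; €1,458 goes to coinsurance; coinsurance €1,458 × 20% = €291.60. Member owes €1,280.60 (running OOP €1,280.60).
Claim 2 — €293: 20% coinsurance on €293 = €58.60. Cost to member: €58.60. OOP to date €1,339.20.
Claim 3 — €2,443: 20% coinsurance on €2,443 = €488.60. Member pays €488.60; OOP now €1,827.80.

€488.60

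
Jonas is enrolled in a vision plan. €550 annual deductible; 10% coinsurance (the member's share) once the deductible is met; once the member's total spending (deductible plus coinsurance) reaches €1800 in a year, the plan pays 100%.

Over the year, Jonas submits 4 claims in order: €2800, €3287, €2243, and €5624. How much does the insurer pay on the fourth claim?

€5152

Bill 1, €2800: €550 to deductible, leaving €2250; 10% of €2250 = €225. Member pays €775; OOP now €775. Insurer: €2800 − €775 = €2025.
Bill 2, €3287: deductible met; 10% of €3287 = €328.70. Member pays €328.70; OOP now €1103.70. Insurer: €3287 − €328.70 = €2958.30.
Bill 3, €2243: deductible met; 10% of €2243 = €224.30. Member owes €224.30 (running OOP €1328). Plan pays €2243 − €224.30 = €2018.70.
Bill 4, €5624: deductible met; 10% of €5624 = €562.40. That would push OOP to €1890.40, over the €1800 cap, so member pays €1800 − €1328 = €472. Plan pays €5624 − €472 = €5152.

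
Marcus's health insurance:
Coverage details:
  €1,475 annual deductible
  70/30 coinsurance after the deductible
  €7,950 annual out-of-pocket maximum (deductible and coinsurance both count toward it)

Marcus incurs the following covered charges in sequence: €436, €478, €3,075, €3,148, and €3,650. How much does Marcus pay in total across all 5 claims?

Bill 1, €436: all of it applies to the deductible. Patient pays €436; OOP now €436.
Bill 2, €478: fully absorbed by the deductible. Patient pays €478; OOP now €914.
Bill 3, €3,075: deductible takes €561, €2,514 remains; coinsurance €2,514 × 30% = €754.20. Cost to patient: €1,315.20. OOP to date €2,229.20.
Bill 4, €3,148: deductible met; 30% of €3,148 = €944.40. Patient owes €944.40 (running OOP €3,173.60).
Bill 5, €3,650: deductible already satisfied, so patient's share is 30% × €3,650 = €1,095. Patient pays €1,095; OOP now €4,268.60.
Summing the patient's payments: €436 + €478 + €1,315.20 + €944.40 + €1,095 = €4,268.60.

€4,268.60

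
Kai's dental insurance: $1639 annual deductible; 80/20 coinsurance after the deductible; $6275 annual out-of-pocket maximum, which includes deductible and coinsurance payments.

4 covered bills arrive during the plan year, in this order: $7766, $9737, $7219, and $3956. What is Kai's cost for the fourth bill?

$19.40

#1 ($7766): $1639 to deductible, leaving $6127; patient's 20% is $1225.40. Cost to patient: $2864.40. OOP to date $2864.40.
#2 ($9737): deductible met; 20% of $9737 = $1947.40. Cost to patient: $1947.40. OOP to date $4811.80.
#3 ($7219): deductible already satisfied, so patient's share is 20% × $7219 = $1443.80. Patient pays $1443.80; OOP now $6255.60.
#4 ($3956): 20% coinsurance on $3956 = $791.20. OOP would hit $7046.80 > $6275, so the cap limits the patient to $6275 − $6255.60 = $19.40.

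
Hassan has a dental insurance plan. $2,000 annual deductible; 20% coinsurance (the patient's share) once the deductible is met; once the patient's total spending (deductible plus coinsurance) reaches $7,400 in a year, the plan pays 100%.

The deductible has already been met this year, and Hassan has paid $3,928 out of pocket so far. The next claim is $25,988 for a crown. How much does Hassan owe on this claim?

With the deductible met, the entire $25,988 is subject to coinsurance.
Patient's 20% share of $25,988 is $5,197.60.
Adding $5,197.60 to the $3,928 already spent would give $9,125.60, which exceeds the $7,400 cap; the patient pays just $7,400 − $3,928 = $3,472.

$3,472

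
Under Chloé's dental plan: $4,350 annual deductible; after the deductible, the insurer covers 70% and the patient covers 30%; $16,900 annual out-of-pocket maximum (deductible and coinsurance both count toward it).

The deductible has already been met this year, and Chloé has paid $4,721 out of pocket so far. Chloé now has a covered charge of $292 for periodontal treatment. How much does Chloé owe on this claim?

$87.60

The deductible is already satisfied, so the full bill goes to coinsurance.
30% of $292 = $87.60 falls to the patient.
Total out-of-pocket so far would be $4,721 + $87.60 = $4,808.60, below the $16,900 cap — no reduction.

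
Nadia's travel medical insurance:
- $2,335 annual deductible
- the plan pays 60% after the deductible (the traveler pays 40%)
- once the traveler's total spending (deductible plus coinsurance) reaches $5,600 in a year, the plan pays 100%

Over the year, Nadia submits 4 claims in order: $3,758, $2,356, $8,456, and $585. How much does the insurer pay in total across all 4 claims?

Bill 1, $3,758: deductible takes $2,335, $1,423 remains; 40% of $1,423 = $569.20. Traveler owes $2,904.20 (running OOP $2,904.20). Plan pays $3,758 − $2,904.20 = $853.80.
Bill 2, $2,356: deductible already satisfied, so traveler's share is 40% × $2,356 = $942.40. Cost to traveler: $942.40. OOP to date $3,846.60. Plan pays $2,356 − $942.40 = $1,413.60.
Bill 3, $8,456: 40% coinsurance on $8,456 = $3,382.40. That would push OOP to $7,229, over the $5,600 cap, so traveler pays $5,600 − $3,846.60 = $1,753.40. Plan pays $8,456 − $1,753.40 = $6,702.60.
Bill 4, $585: deductible met; 40% of $585 = $234. That would push OOP to $5,834, over the $5,600 cap, so traveler pays $5,600 − $5,600 = $0. Plan pays $585 − $0 = $585.
Insurer total: $853.80 + $1,413.60 + $6,702.60 + $585 = $9,555.

$9,555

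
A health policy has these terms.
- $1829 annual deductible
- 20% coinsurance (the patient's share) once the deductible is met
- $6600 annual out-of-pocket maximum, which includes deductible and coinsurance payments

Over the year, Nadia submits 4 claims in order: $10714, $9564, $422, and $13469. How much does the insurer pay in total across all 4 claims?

$27569

Claim 1 — $10714: $1829 to deductible, leaving $8885; patient's 20% is $1777. Cost to patient: $3606. OOP to date $3606. Plan pays $10714 − $3606 = $7108.
Claim 2 — $9564: 20% coinsurance on $9564 = $1912.80. Cost to patient: $1912.80. OOP to date $5518.80. Insurer: $9564 − $1912.80 = $7651.20.
Claim 3 — $422: deductible already satisfied, so patient's share is 20% × $422 = $84.40. Cost to patient: $84.40. OOP to date $5603.20. Insurer: $422 − $84.40 = $337.60.
Claim 4 — $13469: 20% coinsurance on $13469 = $2693.80. Adding that to $5603.20 gives $8297, past the $6600 cap; patient pays only $6600 − $5603.20 = $996.80. Insurer: $13469 − $996.80 = $12472.20.
Insurer total: $7108 + $7651.20 + $337.60 + $12472.20 = $27569.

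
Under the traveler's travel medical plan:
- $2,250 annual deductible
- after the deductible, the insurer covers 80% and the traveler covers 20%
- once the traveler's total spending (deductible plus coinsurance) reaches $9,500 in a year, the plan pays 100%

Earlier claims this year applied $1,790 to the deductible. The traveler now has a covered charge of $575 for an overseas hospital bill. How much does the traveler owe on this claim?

$483

Deductible still to meet: $2,250 − $1,790 = $460.
That leaves $575 − $460 = $115 for coinsurance.
Coinsurance: $115 × 20% = $23.
That puts the traveler's cost at $460 + $23 = $483 before any cap.
Total out-of-pocket so far would be $1,790 + $483 = $2,273, below the $9,500 cap — no reduction.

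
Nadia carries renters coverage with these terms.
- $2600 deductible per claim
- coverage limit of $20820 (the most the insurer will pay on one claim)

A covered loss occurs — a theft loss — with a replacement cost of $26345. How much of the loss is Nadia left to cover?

Less the $2600 deductible: $26345 − $2600 = $23745.
The $20820 per-incident cap binds; insurer pays $20820.
Out of pocket: $26345 − $20820 = $5525.

$5525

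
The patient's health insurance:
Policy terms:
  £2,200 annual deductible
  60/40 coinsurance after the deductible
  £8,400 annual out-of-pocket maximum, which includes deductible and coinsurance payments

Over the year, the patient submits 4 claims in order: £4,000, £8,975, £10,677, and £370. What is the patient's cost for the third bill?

Bill 1, £4,000: deductible takes £2,200, £1,800 remains; coinsurance £1,800 × 40% = £720. Patient owes £2,920 (running OOP £2,920).
Bill 2, £8,975: deductible met; 40% of £8,975 = £3,590. Patient pays £3,590; OOP now £6,510.
Bill 3, £10,677: deductible already satisfied, so patient's share is 40% × £10,677 = £4,270.80. Adding that to £6,510 gives £10,780.80, past the £8,400 cap; patient pays only £8,400 − £6,510 = £1,890.

£1,890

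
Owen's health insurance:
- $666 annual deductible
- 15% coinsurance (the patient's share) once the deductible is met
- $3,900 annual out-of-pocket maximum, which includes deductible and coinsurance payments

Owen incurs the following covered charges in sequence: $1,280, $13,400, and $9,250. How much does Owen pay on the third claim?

$1,131.90

#1 ($1,280): $666 to deductible, leaving $614; patient's 15% is $92.10. Patient pays $758.10; OOP now $758.10.
#2 ($13,400): deductible already satisfied, so patient's share is 15% × $13,400 = $2,010. Patient owes $2,010 (running OOP $2,768.10).
#3 ($9,250): 15% coinsurance on $9,250 = $1,387.50. Adding that to $2,768.10 gives $4,155.60, past the $3,900 cap; patient pays only $3,900 − $2,768.10 = $1,131.90.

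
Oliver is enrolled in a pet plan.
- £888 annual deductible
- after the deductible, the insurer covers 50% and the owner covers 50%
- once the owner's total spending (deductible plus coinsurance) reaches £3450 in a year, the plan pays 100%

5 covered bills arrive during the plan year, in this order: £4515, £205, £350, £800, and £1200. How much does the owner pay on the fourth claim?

£400

Claim 1 — £4515: £888 finishes the deductible; £3627 goes to coinsurance; 50% of £3627 = £1813.50. Cost to owner: £2701.50. OOP to date £2701.50.
Claim 2 — £205: deductible met; 50% of £205 = £102.50. Cost to owner: £102.50. OOP to date £2804.
Claim 3 — £350: deductible met; 50% of £350 = £175. Cost to owner: £175. OOP to date £2979.
Claim 4 — £800: 50% coinsurance on £800 = £400. Owner pays £400; OOP now £3379.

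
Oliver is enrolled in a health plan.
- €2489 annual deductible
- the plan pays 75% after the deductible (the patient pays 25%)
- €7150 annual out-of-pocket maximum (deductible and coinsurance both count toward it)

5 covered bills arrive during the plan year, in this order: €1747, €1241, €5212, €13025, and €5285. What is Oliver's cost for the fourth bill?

#1 (€1747): entire amount goes to the deductible. Patient owes €1747 (running OOP €1747).
#2 (€1241): deductible takes €742, €499 remains; coinsurance €499 × 25% = €124.75. Cost to patient: €866.75. OOP to date €2613.75.
#3 (€5212): deductible met; 25% of €5212 = €1303. Cost to patient: €1303. OOP to date €3916.75.
#4 (€13025): deductible already satisfied, so patient's share is 25% × €13025 = €3256.25. Adding that to €3916.75 gives €7173, past the €7150 cap; patient pays only €7150 − €3916.75 = €3233.25.

€3233.25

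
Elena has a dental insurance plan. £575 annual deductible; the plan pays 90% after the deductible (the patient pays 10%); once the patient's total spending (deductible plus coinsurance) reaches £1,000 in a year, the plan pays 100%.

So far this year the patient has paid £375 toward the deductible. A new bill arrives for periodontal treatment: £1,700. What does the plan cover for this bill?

£1,350

Deductible still to meet: £575 − £375 = £200.
The remaining £1,500 (= £1,700 − £200) moves to coinsurance.
10% of £1,500 = £150 falls to the patient.
So the patient owes £200 + £150 = £350 before any cap.
Cumulative spending £375 + £350 = £725 stays under the £1,000 maximum.
The insurer covers the remainder: £1,700 − £350 = £1,350.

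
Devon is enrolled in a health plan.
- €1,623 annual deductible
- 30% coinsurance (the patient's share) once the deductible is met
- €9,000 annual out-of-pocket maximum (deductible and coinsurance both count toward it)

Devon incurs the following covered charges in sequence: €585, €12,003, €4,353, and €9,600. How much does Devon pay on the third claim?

Claim 1 — €585: all of it applies to the deductible. Patient owes €585 (running OOP €585).
Claim 2 — €12,003: €1,038 to deductible, leaving €10,965; 30% of €10,965 = €3,289.50. Patient owes €4,327.50 (running OOP €4,912.50).
Claim 3 — €4,353: deductible already satisfied, so patient's share is 30% × €4,353 = €1,305.90. Patient pays €1,305.90; OOP now €6,218.40.

€1,305.90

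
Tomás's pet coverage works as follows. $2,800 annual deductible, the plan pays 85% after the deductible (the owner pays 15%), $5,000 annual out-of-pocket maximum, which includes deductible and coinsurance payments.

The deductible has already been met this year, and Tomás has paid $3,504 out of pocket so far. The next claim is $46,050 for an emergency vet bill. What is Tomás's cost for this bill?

$1,496

The deductible is already satisfied, so the full bill goes to coinsurance.
15% of $46,050 = $6,907.50 falls to the owner.
That would bring total out-of-pocket to $10,411.50, past the $5,000 cap. The owner is capped at $5,000 − $3,504 = $1,496 on this claim.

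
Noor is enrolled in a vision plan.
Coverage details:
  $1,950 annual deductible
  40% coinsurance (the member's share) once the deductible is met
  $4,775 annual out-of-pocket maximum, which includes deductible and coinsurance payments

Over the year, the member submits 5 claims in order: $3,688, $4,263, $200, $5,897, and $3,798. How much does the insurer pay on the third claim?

Bill 1, $3,688: $1,950 to deductible, leaving $1,738; coinsurance $1,738 × 40% = $695.20. Cost to member: $2,645.20. OOP to date $2,645.20. Plan pays $3,688 − $2,645.20 = $1,042.80.
Bill 2, $4,263: 40% coinsurance on $4,263 = $1,705.20. Cost to member: $1,705.20. OOP to date $4,350.40. Plan pays $4,263 − $1,705.20 = $2,557.80.
Bill 3, $200: deductible already satisfied, so member's share is 40% × $200 = $80. Member owes $80 (running OOP $4,430.40). Plan pays $200 − $80 = $120.

$120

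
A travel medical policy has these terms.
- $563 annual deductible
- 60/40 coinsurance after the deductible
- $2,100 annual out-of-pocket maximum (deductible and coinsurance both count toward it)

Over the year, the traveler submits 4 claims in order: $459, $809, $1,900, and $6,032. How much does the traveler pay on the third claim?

Claim 1 — $459: fully absorbed by the deductible. Traveler pays $459; OOP now $459.
Claim 2 — $809: $104 to deductible, leaving $705; 40% of $705 = $282. Traveler pays $386; OOP now $845.
Claim 3 — $1,900: deductible met; 40% of $1,900 = $760. Traveler pays $760; OOP now $1,605.

$760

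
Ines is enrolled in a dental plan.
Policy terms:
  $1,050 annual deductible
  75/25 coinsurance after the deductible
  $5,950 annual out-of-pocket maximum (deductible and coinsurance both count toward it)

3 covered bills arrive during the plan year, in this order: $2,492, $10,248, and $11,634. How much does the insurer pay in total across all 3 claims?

$18,424

#1 ($2,492): $1,050 finishes the deductible; $1,442 goes to coinsurance; coinsurance $1,442 × 25% = $360.50. Cost to patient: $1,410.50. OOP to date $1,410.50. Plan pays $2,492 − $1,410.50 = $1,081.50.
#2 ($10,248): 25% coinsurance on $10,248 = $2,562. Cost to patient: $2,562. OOP to date $3,972.50. Insurer: $10,248 − $2,562 = $7,686.
#3 ($11,634): 25% coinsurance on $11,634 = $2,908.50. OOP would hit $6,881 > $5,950, so the cap limits the patient to $5,950 − $3,972.50 = $1,977.50. Insurer: $11,634 − $1,977.50 = $9,656.50.
Insurer total: $1,081.50 + $7,686 + $9,656.50 = $18,424.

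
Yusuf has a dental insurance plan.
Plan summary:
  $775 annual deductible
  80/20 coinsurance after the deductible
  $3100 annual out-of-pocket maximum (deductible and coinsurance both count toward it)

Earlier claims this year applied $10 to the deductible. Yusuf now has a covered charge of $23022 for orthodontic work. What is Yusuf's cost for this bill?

$3090

Remaining deductible: $775 − $10 = $765.
That leaves $23022 − $765 = $22257 for coinsurance.
20% of $22257 = $4451.40 falls to the patient.
So the patient owes $765 + $4451.40 = $5216.40 before any cap.
Adding $5216.40 to the $10 already spent would give $5226.40, which exceeds the $3100 cap; the patient pays just $3100 − $10 = $3090.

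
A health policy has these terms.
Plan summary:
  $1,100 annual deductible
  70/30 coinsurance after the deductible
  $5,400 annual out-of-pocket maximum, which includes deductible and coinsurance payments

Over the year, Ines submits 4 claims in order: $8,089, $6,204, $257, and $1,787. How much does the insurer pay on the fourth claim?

#1 ($8,089): deductible takes $1,100, $6,989 remains; coinsurance $6,989 × 30% = $2,096.70. Patient pays $3,196.70; OOP now $3,196.70. Plan pays $8,089 − $3,196.70 = $4,892.30.
#2 ($6,204): deductible met; 30% of $6,204 = $1,861.20. Patient owes $1,861.20 (running OOP $5,057.90). Plan pays $6,204 − $1,861.20 = $4,342.80.
#3 ($257): 30% coinsurance on $257 = $77.10. Cost to patient: $77.10. OOP to date $5,135. Insurer: $257 − $77.10 = $179.90.
#4 ($1,787): 30% coinsurance on $1,787 = $536.10. Adding that to $5,135 gives $5,671.10, past the $5,400 cap; patient pays only $5,400 − $5,135 = $265. Plan pays $1,787 − $265 = $1,522.

$1,522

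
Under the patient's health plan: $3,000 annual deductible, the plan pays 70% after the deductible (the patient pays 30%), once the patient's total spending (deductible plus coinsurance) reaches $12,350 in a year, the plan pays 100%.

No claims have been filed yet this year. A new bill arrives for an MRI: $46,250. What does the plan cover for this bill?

Deductible not yet touched, so the first $3,000 of the bill goes to the deductible.
The remaining $43,250 (= $46,250 − $3,000) moves to coinsurance.
Patient's 30% share of $43,250 is $12,975.
Patient responsibility before any cap: $3,000 + $12,975 = $15,975.
Adding $15,975 to the $0 already spent would give $15,975, which exceeds the $12,350 cap; the patient pays just $12,350 − $0 = $12,350.
The insurer covers the remainder: $46,250 − $12,350 = $33,900.

$33,900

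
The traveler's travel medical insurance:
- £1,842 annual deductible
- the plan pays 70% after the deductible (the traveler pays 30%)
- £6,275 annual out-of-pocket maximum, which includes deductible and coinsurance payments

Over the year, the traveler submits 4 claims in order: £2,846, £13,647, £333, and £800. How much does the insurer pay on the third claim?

#1 (£2,846): £1,842 to deductible, leaving £1,004; 30% of £1,004 = £301.20. Traveler pays £2,143.20; OOP now £2,143.20. Plan pays £2,846 − £2,143.20 = £702.80.
#2 (£13,647): 30% coinsurance on £13,647 = £4,094.10. Cost to traveler: £4,094.10. OOP to date £6,237.30. Plan pays £13,647 − £4,094.10 = £9,552.90.
#3 (£333): 30% coinsurance on £333 = £99.90. That would push OOP to £6,337.20, over the £6,275 cap, so traveler pays £6,275 − £6,237.30 = £37.70. Insurer: £333 − £37.70 = £295.30.

£295.30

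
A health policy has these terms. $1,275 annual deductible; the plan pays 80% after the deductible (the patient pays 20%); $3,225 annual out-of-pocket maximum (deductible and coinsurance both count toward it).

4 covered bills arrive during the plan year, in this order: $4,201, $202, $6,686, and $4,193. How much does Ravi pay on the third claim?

$1,324.40

Claim 1 ($4,201): $1,275 to deductible, leaving $2,926; 20% of $2,926 = $585.20. Patient owes $1,860.20 (running OOP $1,860.20).
Claim 2 ($202): deductible met; 20% of $202 = $40.40. Patient pays $40.40; OOP now $1,900.60.
Claim 3 ($6,686): deductible met; 20% of $6,686 = $1,337.20. Adding that to $1,900.60 gives $3,237.80, past the $3,225 cap; patient pays only $3,225 − $1,900.60 = $1,324.40.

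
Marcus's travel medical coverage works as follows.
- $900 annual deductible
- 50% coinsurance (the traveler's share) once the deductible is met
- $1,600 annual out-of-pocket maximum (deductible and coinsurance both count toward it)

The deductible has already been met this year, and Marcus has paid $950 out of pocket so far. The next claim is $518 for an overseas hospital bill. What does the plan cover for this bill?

$259

The deductible is already satisfied, so the full bill goes to coinsurance.
50% of $518 = $259 falls to the traveler.
Total out-of-pocket so far would be $950 + $259 = $1,209, below the $1,600 cap — no reduction.
Insurer pays the balance: $518 − $259 = $259.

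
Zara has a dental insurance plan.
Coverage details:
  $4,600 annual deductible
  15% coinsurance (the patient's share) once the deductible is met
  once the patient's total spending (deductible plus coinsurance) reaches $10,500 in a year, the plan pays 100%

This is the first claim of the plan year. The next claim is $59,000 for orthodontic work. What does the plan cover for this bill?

Nothing has been paid toward the $4,600 deductible, so the first $4,600 of this charge is applied there.
After the $4,600 deductible portion, $59,000 − $4,600 = $54,400 is subject to coinsurance.
15% of $54,400 = $8,160 falls to the patient.
That puts the patient's cost at $4,600 + $8,160 = $12,760 before any cap.
Year-to-date out-of-pocket would reach $0 + $12,760 = $12,760, above the $10,500 maximum, so the patient pays only $10,500 − $0 = $10,500.
The insurer covers the remainder: $59,000 − $10,500 = $48,500.

$48,500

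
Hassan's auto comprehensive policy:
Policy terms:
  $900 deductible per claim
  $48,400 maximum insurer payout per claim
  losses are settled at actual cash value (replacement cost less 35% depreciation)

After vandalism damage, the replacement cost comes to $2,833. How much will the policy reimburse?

At 35% depreciation, ACV = $2,833 − $991.55 = $1,841.45.
Subtract the deductible: $1,841.45 − $900 = $941.45.
That's under the $48,400 cap, so the insurer reimburses the full $941.45.

$941.45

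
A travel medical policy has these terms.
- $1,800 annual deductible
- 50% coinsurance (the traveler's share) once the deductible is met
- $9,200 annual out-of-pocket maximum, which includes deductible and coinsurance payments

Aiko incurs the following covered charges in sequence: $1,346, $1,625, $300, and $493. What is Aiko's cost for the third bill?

$150

Claim 1 ($1,346): entire amount goes to the deductible. Cost to traveler: $1,346. OOP to date $1,346.
Claim 2 ($1,625): deductible takes $454, $1,171 remains; traveler's 50% is $585.50. Cost to traveler: $1,039.50. OOP to date $2,385.50.
Claim 3 ($300): deductible met; 50% of $300 = $150. Cost to traveler: $150. OOP to date $2,535.50.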